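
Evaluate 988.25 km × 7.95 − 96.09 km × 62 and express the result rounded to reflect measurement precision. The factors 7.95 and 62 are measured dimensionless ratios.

1.9 × 10^3 km

988.25 × 7.95 = 7856.5875 → 7.86 × 10^3 km (3 s.f., last digit at the 10^1 place).
96.09 × 62 = 5957.58 → 6.0 × 10^3 km (2 s.f., last digit at the 10^2 place).
Difference: 1899.0075 km; keep the coarser place, 10^2.
Result: 1.9 × 10^3 km.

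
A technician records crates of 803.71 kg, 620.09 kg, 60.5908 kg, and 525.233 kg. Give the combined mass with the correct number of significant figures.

2009.62 kg

803.71 kg + 620.09 kg + 60.5908 kg + 525.233 kg = 2009.6238 kg.
Addition/subtraction keeps the fewest decimal places: 803.71 → 2 decimal places, 620.09 → 2 decimal places, 60.5908 → 4 decimal places, 525.233 → 3 decimal places; limit is 2.
Rounded to 2 decimal places: 2009.62 kg.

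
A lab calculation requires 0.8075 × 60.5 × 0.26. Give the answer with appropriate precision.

0.8075 × 60.5 × 0.26 = 12.701975
Multiplication/division keeps the fewest significant figures: 0.8075 → 4 s.f., 60.5 → 3 s.f., 0.26 → 2 s.f.; limit is 2.
Rounded to 2 significant figures: 13.

13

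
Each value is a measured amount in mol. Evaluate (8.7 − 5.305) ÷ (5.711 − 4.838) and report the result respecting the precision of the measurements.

3.9

8.7 − 5.305 = 3.395, limited to 1 d.p. → 2 s.f.; 5.711 − 4.838 = 0.873, limited to 3 d.p. → 3 s.f.
Carrying full precision, 3.395 ÷ 0.873 = 3.88888888889…; keep min(2, 3) = 2 s.f.
Rounded to 2 significant figures: 3.9.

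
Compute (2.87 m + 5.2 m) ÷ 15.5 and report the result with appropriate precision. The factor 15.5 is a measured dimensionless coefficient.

0.52 m

2.87 m + 5.2 m = 8.07 m; the sum is limited to 1 decimal place (2 s.f.).
Carrying full precision, 8.07 ÷ 15.5 = 0.52064516129… m; 15.5 has 3 s.f., so the result keeps min(2, 3) = 2 s.f.
Rounded to 2 significant figures: 0.52 m.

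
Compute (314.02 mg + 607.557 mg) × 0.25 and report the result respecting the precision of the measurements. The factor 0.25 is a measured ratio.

314.02 mg + 607.557 mg = 921.577 mg; the sum is limited to 2 decimal places (5 s.f.).
Carrying full precision, 921.577 × 0.25 = 230.39425 mg; 0.25 has 2 s.f., so the result keeps min(5, 2) = 2 s.f.
Rounded to 2 significant figures: 2.3 × 10^2 mg.

2.3 × 10^2 mg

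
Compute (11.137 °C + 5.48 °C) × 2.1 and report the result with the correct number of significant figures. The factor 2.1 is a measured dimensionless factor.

11.137 °C + 5.48 °C = 16.617 °C; the sum is limited to 2 decimal places (4 s.f.).
Carrying full precision, 16.617 × 2.1 = 34.8957 °C; 2.1 has 2 s.f., so the result keeps min(4, 2) = 2 s.f.
Rounded to 2 significant figures: 35 °C.

35 °C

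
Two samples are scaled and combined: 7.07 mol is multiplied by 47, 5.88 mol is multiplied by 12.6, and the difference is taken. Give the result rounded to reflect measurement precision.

7.07 × 47 = 332.29 → 3.3 × 10^2 mol (2 s.f., last digit at the 10^1 place).
5.88 × 12.6 = 74.088 → 74.1 mol (3 s.f., last digit at the 10^-1 place).
Difference: 258.202 mol; keep the coarser place, 10^1.
Result: 2.6 × 10^2 mol.

2.6 × 10^2 mol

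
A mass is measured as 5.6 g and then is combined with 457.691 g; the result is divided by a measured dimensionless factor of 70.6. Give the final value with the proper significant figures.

6.56 g

5.6 g + 457.691 g = 463.291 g; the sum is limited to 1 decimal place (4 s.f.).
Carrying full precision, 463.291 ÷ 70.6 = 6.56219546742… g; 70.6 has 3 s.f., so the result keeps min(4, 3) = 3 s.f.
Rounded to 3 significant figures: 6.56 g.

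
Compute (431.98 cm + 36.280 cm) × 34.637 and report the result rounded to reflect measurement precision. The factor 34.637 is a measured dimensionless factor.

16219 cm

431.98 cm + 36.280 cm = 468.260 cm; the sum is limited to 2 decimal places (5 s.f.).
Carrying full precision, 468.260 × 34.637 = 16219.12162 cm; 34.637 has 5 s.f., so the result keeps min(5, 5) = 5 s.f.
Rounded to 5 significant figures: 16219 cm.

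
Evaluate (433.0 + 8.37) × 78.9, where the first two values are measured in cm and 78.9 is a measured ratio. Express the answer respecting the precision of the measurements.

3.48 × 10^4 cm

433.0 cm + 8.37 cm = 441.37 cm; the sum is limited to 1 decimal place (4 s.f.).
Carrying full precision, 441.37 × 78.9 = 34824.093 cm; 78.9 has 3 s.f., so the result keeps min(4, 3) = 3 s.f.
Rounded to 3 significant figures: 3.48 × 10^4 cm.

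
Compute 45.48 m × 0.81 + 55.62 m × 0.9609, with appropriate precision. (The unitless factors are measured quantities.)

45.48 × 0.81 = 36.8388 → 37 m (2 s.f., last digit at the 10^0 place).
55.62 × 0.9609 = 53.445258 → 53.45 m (4 s.f., last digit at the 10^-2 place).
Sum: 90.284058 m; keep the coarser place, 10^0.
Result: 90. m.

90. m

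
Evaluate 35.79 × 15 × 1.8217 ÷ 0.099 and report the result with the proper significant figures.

9.9 × 10³

35.79 × 15 × 1.8217 ÷ 0.099 = 9878.58227273…
Multiplication/division keeps the fewest significant figures: 35.79 → 4 s.f., 15 → 2 s.f., 1.8217 → 5 s.f., 0.099 → 2 s.f.; limit is 2.
Rounded to 2 significant figures: 9.9 × 10³.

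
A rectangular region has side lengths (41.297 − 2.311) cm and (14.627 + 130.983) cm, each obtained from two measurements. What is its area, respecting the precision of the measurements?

5676.8 cm²

41.297 − 2.311 = 38.986, limited to 3 d.p. → 5 s.f.; 14.627 + 130.983 = 145.610, limited to 3 d.p. → 6 s.f.
Carrying full precision, 38.986 × 145.610 = 5676.75146; keep min(5, 6) = 5 s.f.
Rounded to 5 significant figures: 5676.8 cm².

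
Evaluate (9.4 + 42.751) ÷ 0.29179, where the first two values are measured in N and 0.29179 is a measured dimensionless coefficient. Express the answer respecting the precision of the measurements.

179 N

9.4 N + 42.751 N = 52.151 N; the sum is limited to 1 decimal place (3 s.f.).
Carrying full precision, 52.151 ÷ 0.29179 = 178.727852222… N; 0.29179 has 5 s.f., so the result keeps min(3, 5) = 3 s.f.
Rounded to 3 significant figures: 179 N.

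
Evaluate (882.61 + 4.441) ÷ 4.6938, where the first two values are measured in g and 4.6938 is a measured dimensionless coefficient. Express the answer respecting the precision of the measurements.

1.8898 × 10^2 g

882.61 g + 4.441 g = 887.051 g; the sum is limited to 2 decimal places (5 s.f.).
Carrying full precision, 887.051 ÷ 4.6938 = 188.983552772… g; 4.6938 has 5 s.f., so the result keeps min(5, 5) = 5 s.f.
Rounded to 5 significant figures: 1.8898 × 10^2 g.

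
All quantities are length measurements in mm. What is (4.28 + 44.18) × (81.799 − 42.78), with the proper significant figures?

1891 mm²

4.28 + 44.18 = 48.46, limited to 2 d.p. → 4 s.f.; 81.799 − 42.78 = 39.019, limited to 2 d.p. → 4 s.f.
Carrying full precision, 48.46 × 39.019 = 1890.86074; keep min(4, 4) = 4 s.f.
Rounded to 4 significant figures: 1891 mm².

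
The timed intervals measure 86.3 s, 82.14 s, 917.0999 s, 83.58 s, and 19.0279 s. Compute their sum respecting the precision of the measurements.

86.3 s + 82.14 s + 917.0999 s + 83.58 s + 19.0279 s = 1188.1478 s.
Addition/subtraction keeps the fewest decimal places: 86.3 → 1 decimal place, 82.14 → 2 decimal places, 917.0999 → 4 decimal places, 83.58 → 2 decimal places, 19.0279 → 4 decimal places; limit is 1.
Rounded to 1 decimal place: 1188.1 s.

1188.1 s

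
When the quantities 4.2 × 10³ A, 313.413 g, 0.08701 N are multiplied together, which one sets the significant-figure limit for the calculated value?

4.2 × 10³ A

4.2 × 10³ A → 2 s.f.; 313.413 g → 6 s.f.; 0.08701 N → 4 s.f.
The fewest is 2 significant figures, from 4.2 × 10³ A.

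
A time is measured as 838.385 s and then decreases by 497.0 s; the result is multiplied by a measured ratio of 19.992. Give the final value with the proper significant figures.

6825 s

838.385 s − 497.0 s = 341.385 s; the difference is limited to 1 decimal place (4 s.f.).
Carrying full precision, 341.385 × 19.992 = 6824.96892 s; 19.992 has 5 s.f., so the result keeps min(4, 5) = 4 s.f.
Rounded to 4 significant figures: 6825 s.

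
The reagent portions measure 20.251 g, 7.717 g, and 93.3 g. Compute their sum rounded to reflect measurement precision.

121.3 g

20.251 g + 7.717 g + 93.3 g = 121.268 g.
Addition/subtraction keeps the fewest decimal places: 20.251 → 3 decimal places, 7.717 → 3 decimal places, 93.3 → 1 decimal place; limit is 1.
Rounded to 1 decimal place: 121.3 g.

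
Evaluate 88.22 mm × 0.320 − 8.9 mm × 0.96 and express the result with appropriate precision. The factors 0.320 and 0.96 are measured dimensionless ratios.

19.7 mm

88.22 × 0.320 = 28.2304 → 28.2 mm (3 s.f., last digit at the 10^-1 place).
8.9 × 0.96 = 8.544 → 8.5 mm (2 s.f., last digit at the 10^-1 place).
Difference: 19.6864 mm; keep the coarser place, 10^-1.
Result: 19.7 mm.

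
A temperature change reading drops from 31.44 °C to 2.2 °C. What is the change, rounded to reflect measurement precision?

29.2 °C

31.44 °C − 2.2 °C = 29.24 °C.
Addition/subtraction keeps the fewest decimal places: 31.44 → 2 decimal places, 2.2 → 1 decimal place; limit is 1.
Rounded to 1 decimal place: 29.2 °C.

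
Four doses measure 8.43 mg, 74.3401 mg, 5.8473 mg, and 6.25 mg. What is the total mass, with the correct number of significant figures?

94.87 mg

8.43 mg + 74.3401 mg + 5.8473 mg + 6.25 mg = 94.8674 mg.
Addition/subtraction keeps the fewest decimal places: 8.43 → 2 decimal places, 74.3401 → 4 decimal places, 5.8473 → 4 decimal places, 6.25 → 2 decimal places; limit is 2.
Rounded to 2 decimal places: 94.87 mg.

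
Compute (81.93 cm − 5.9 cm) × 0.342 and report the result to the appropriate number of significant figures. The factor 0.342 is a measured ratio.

81.93 cm − 5.9 cm = 76.03 cm; the difference is limited to 1 decimal place (3 s.f.).
Carrying full precision, 76.03 × 0.342 = 26.00226 cm; 0.342 has 3 s.f., so the result keeps min(3, 3) = 3 s.f.
Rounded to 3 significant figures: 26.0 cm.

26.0 cm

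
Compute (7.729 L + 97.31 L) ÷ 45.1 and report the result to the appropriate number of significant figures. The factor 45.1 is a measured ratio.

7.729 L + 97.31 L = 105.039 L; the sum is limited to 2 decimal places (5 s.f.).
Carrying full precision, 105.039 ÷ 45.1 = 2.32902439024… L; 45.1 has 3 s.f., so the result keeps min(5, 3) = 3 s.f.
Rounded to 3 significant figures: 2.33 L.

2.33 L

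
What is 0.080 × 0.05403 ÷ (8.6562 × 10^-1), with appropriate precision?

0.080 × 0.05403 ÷ (8.6562 × 10^-1) = 0.00499341512442…
Multiplication/division keeps the fewest significant figures: 0.080 → 2 s.f., 0.05403 → 4 s.f., 8.6562 × 10^-1 → 5 s.f.; limit is 2.
Rounded to 2 significant figures: 0.0050.

0.0050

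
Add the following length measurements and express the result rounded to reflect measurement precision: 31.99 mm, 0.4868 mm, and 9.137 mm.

31.99 mm + 0.4868 mm + 9.137 mm = 41.6138 mm.
Addition/subtraction keeps the fewest decimal places: 31.99 → 2 decimal places, 0.4868 → 4 decimal places, 9.137 → 3 decimal places; limit is 2.
Rounded to 2 decimal places: 41.61 mm.

41.61 mm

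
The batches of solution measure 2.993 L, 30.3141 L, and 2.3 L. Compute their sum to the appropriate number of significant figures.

2.993 L + 30.3141 L + 2.3 L = 35.6071 L.
Addition/subtraction keeps the fewest decimal places: 2.993 → 3 decimal places, 30.3141 → 4 decimal places, 2.3 → 1 decimal place; limit is 1.
Rounded to 1 decimal place: 35.6 L.

35.6 L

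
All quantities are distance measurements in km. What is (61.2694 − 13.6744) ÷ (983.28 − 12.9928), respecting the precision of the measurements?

0.049052

61.2694 − 13.6744 = 47.5950, limited to 4 d.p. → 6 s.f.; 983.28 − 12.9928 = 970.2872, limited to 2 d.p. → 5 s.f.
Carrying full precision, 47.5950 ÷ 970.2872 = 0.0490524867276…; keep min(6, 5) = 5 s.f.
Rounded to 5 significant figures: 0.049052.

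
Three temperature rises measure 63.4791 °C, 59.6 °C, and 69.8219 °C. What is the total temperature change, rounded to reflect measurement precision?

63.4791 °C + 59.6 °C + 69.8219 °C = 192.9010 °C.
Addition/subtraction keeps the fewest decimal places: 63.4791 → 4 decimal places, 59.6 → 1 decimal place, 69.8219 → 4 decimal places; limit is 1.
Rounded to 1 decimal place: 192.9 °C.

192.9 °C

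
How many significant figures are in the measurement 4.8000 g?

5

4.8000: trailing zeros after a decimal point are significant.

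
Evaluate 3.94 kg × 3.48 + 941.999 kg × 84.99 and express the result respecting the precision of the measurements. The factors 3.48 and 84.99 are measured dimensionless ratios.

8.007 × 10⁴ kg

3.94 × 3.48 = 13.7112 → 13.7 kg (3 s.f., last digit at the 10^-1 place).
941.999 × 84.99 = 80060.49501 → 8.006 × 10⁴ kg (4 s.f., last digit at the 10^1 place).
Sum: 80074.20621 kg; keep the coarser place, 10^1.
Result: 8.007 × 10⁴ kg.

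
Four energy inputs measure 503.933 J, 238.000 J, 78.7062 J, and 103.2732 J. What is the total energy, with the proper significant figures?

503.933 J + 238.000 J + 78.7062 J + 103.2732 J = 923.9124 J.
Addition/subtraction keeps the fewest decimal places: 503.933 → 3 decimal places, 238.000 → 3 decimal places, 78.7062 → 4 decimal places, 103.2732 → 4 decimal places; limit is 3.
Rounded to 3 decimal places: 923.912 J.

923.912 J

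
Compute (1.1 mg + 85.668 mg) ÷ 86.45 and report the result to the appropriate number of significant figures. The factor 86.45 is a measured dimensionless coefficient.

1.1 mg + 85.668 mg = 86.768 mg; the sum is limited to 1 decimal place (3 s.f.).
Carrying full precision, 86.768 ÷ 86.45 = 1.00367842684… mg; 86.45 has 4 s.f., so the result keeps min(3, 4) = 3 s.f.
Rounded to 3 significant figures: 1.00 mg.

1.00 mg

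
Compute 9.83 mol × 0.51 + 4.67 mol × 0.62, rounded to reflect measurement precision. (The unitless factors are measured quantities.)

9.83 × 0.51 = 5.0133 → 5.0 mol (2 s.f., last digit at the 10^-1 place).
4.67 × 0.62 = 2.8954 → 2.9 mol (2 s.f., last digit at the 10^-1 place).
Sum: 7.9087 mol; keep the coarser place, 10^-1.
Result: 7.9 mol.

7.9 mol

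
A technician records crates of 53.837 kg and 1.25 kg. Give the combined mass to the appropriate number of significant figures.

55.09 kg

53.837 kg + 1.25 kg = 55.087 kg.
Addition/subtraction keeps the fewest decimal places: 53.837 → 3 decimal places, 1.25 → 2 decimal places; limit is 2.
Rounded to 2 decimal places: 55.09 kg.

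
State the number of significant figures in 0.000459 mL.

0.000459: leading zeros are not significant.

3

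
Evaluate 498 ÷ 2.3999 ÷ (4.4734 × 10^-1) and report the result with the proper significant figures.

498 ÷ 2.3999 ÷ (4.4734 × 10^-1) = 463.872325733…
Multiplication/division keeps the fewest significant figures: 498 → 3 s.f., 2.3999 → 5 s.f., 4.4734 × 10^-1 → 5 s.f.; limit is 3.
Rounded to 3 significant figures: 464.

464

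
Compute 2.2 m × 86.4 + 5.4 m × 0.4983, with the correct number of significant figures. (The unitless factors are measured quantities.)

2.2 × 86.4 = 190.08 → 1.9 × 10² m (2 s.f., last digit at the 10^1 place).
5.4 × 0.4983 = 2.69082 → 2.7 m (2 s.f., last digit at the 10^-1 place).
Sum: 192.77082 m; keep the coarser place, 10^1.
Result: 1.9 × 10² m.

1.9 × 10² m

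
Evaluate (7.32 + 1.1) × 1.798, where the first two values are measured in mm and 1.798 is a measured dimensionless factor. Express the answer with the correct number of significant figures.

7.32 mm + 1.1 mm = 8.42 mm; the sum is limited to 1 decimal place (2 s.f.).
Carrying full precision, 8.42 × 1.798 = 15.13916 mm; 1.798 has 4 s.f., so the result keeps min(2, 4) = 2 s.f.
Rounded to 2 significant figures: 15 mm.

15 mm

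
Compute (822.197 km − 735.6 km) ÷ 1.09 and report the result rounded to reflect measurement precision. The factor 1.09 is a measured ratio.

79.4 km

822.197 km − 735.6 km = 86.597 km; the difference is limited to 1 decimal place (3 s.f.).
Carrying full precision, 86.597 ÷ 1.09 = 79.4467889908… km; 1.09 has 3 s.f., so the result keeps min(3, 3) = 3 s.f.
Rounded to 3 significant figures: 79.4 km.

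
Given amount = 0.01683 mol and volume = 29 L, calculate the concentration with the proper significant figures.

5.8 × 10^-4 mol/L

concentration = 0.01683 mol ÷ 29 L = 0.000580344827586… mol/L.
0.01683 has 4 significant figures; 29 has 2.
Division/multiplication keeps the fewest: 2 significant figures.
Rounded: 5.8 × 10^-4 mol/L.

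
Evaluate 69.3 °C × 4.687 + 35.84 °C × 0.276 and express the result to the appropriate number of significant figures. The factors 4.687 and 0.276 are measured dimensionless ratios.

335 °C

69.3 × 4.687 = 324.8091 → 325 °C (3 s.f., last digit at the 10^0 place).
35.84 × 0.276 = 9.89184 → 9.89 °C (3 s.f., last digit at the 10^-2 place).
Sum: 334.70094 °C; keep the coarser place, 10^0.
Result: 335 °C.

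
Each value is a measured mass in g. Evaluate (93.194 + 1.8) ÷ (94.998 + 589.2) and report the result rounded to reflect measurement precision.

93.194 + 1.8 = 94.994, limited to 1 d.p. → 3 s.f.; 94.998 + 589.2 = 684.198, limited to 1 d.p. → 4 s.f.
Carrying full precision, 94.994 ÷ 684.198 = 0.138839926454…; keep min(3, 4) = 3 s.f.
Rounded to 3 significant figures: 0.139.

0.139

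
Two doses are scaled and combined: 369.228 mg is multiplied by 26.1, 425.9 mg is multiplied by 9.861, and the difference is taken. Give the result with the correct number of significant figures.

369.228 × 26.1 = 9636.8508 → 9.64 × 10^3 mg (3 s.f., last digit at the 10^1 place).
425.9 × 9.861 = 4199.7999 → 4.200 × 10^3 mg (4 s.f., last digit at the 10^0 place).
Difference: 5437.0509 mg; keep the coarser place, 10^1.
Result: 5.44 × 10^3 mg.

5.44 × 10^3 mg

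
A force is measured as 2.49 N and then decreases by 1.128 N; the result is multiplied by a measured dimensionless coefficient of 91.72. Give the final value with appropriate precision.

2.49 N − 1.128 N = 1.362 N; the difference is limited to 2 decimal places (3 s.f.).
Carrying full precision, 1.362 × 91.72 = 124.92264 N; 91.72 has 4 s.f., so the result keeps min(3, 4) = 3 s.f.
Rounded to 3 significant figures: 125 N.

125 N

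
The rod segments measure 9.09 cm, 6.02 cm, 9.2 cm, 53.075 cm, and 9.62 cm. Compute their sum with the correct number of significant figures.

87.0 cm

9.09 cm + 6.02 cm + 9.2 cm + 53.075 cm + 9.62 cm = 87.005 cm.
Addition/subtraction keeps the fewest decimal places: 9.09 → 2 decimal places, 6.02 → 2 decimal places, 9.2 → 1 decimal place, 53.075 → 3 decimal places, 9.62 → 2 decimal places; limit is 1.
Rounded to 1 decimal place: 87.0 cm.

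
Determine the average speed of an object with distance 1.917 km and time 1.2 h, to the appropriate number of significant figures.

1.6 km/h

average speed = 1.917 km ÷ 1.2 h = 1.5975 km/h.
1.917 has 4 significant figures; 1.2 has 2.
Division/multiplication keeps the fewest: 2 significant figures.
Rounded: 1.6 km/h.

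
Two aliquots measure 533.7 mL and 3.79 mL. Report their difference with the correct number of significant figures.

533.7 mL − 3.79 mL = 529.91 mL.
Addition/subtraction keeps the fewest decimal places: 533.7 → 1 decimal place, 3.79 → 2 decimal places; limit is 1.
Rounded to 1 decimal place: 5.299 × 10² mL.

5.299 × 10² mL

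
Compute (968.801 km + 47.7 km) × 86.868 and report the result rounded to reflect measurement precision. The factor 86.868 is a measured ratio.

968.801 km + 47.7 km = 1016.501 km; the sum is limited to 1 decimal place (5 s.f.).
Carrying full precision, 1016.501 × 86.868 = 88301.408868 km; 86.868 has 5 s.f., so the result keeps min(5, 5) = 5 s.f.
Rounded to 5 significant figures: 88301 km.

88301 km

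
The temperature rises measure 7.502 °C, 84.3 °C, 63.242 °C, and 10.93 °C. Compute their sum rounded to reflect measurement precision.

7.502 °C + 84.3 °C + 63.242 °C + 10.93 °C = 165.974 °C.
Addition/subtraction keeps the fewest decimal places: 7.502 → 3 decimal places, 84.3 → 1 decimal place, 63.242 → 3 decimal places, 10.93 → 2 decimal places; limit is 1.
Rounded to 1 decimal place: 166.0 °C.

166.0 °C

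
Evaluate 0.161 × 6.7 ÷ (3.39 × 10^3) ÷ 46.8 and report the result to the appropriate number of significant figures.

0.161 × 6.7 ÷ (3.39 × 10^3) ÷ 46.8 = 0.00000679915790535…
Multiplication/division keeps the fewest significant figures: 0.161 → 3 s.f., 6.7 → 2 s.f., 3.39 × 10^3 → 3 s.f., 46.8 → 3 s.f.; limit is 2.
Rounded to 2 significant figures: 6.8 × 10^-6.

6.8 × 10^-6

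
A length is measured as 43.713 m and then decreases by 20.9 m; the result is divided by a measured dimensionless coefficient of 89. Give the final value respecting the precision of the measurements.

43.713 m − 20.9 m = 22.813 m; the difference is limited to 1 decimal place (3 s.f.).
Carrying full precision, 22.813 ÷ 89 = 0.256325842697… m; 89 has 2 s.f., so the result keeps min(3, 2) = 2 s.f.
Rounded to 2 significant figures: 0.26 m.

0.26 m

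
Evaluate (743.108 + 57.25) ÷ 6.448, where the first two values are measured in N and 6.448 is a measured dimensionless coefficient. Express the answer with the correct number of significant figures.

124.1 N

743.108 N + 57.25 N = 800.358 N; the sum is limited to 2 decimal places (5 s.f.).
Carrying full precision, 800.358 ÷ 6.448 = 124.125 N; 6.448 has 4 s.f., so the result keeps min(5, 4) = 4 s.f.
Rounded to 4 significant figures: 124.1 N.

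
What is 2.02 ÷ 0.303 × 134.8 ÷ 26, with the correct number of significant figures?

2.02 ÷ 0.303 × 134.8 ÷ 26 = 34.5641025641…
Multiplication/division keeps the fewest significant figures: 2.02 → 3 s.f., 0.303 → 3 s.f., 134.8 → 4 s.f., 26 → 2 s.f.; limit is 2.
Rounded to 2 significant figures: 35.

35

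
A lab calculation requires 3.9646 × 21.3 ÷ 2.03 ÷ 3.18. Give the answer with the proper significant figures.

3.9646 × 21.3 ÷ 2.03 ÷ 3.18 = 13.08144809…
Multiplication/division keeps the fewest significant figures: 3.9646 → 5 s.f., 21.3 → 3 s.f., 2.03 → 3 s.f., 3.18 → 3 s.f.; limit is 3.
Rounded to 3 significant figures: 13.1.

13.1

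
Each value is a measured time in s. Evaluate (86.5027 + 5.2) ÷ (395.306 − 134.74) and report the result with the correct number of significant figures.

3.52 × 10^-1

86.5027 + 5.2 = 91.7027, limited to 1 d.p. → 3 s.f.; 395.306 − 134.74 = 260.566, limited to 2 d.p. → 5 s.f.
Carrying full precision, 91.7027 ÷ 260.566 = 0.351936553503…; keep min(3, 5) = 3 s.f.
Rounded to 3 significant figures: 3.52 × 10^-1.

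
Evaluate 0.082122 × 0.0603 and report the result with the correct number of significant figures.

0.082122 × 0.0603 = 0.0049519566
Multiplication/division keeps the fewest significant figures: 0.082122 → 5 s.f., 0.0603 → 3 s.f.; limit is 3.
Rounded to 3 significant figures: 0.00495.

0.00495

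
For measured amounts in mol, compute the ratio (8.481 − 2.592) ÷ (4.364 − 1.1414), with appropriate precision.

8.481 − 2.592 = 5.889, limited to 3 d.p. → 4 s.f.; 4.364 − 1.1414 = 3.2226, limited to 3 d.p. → 4 s.f.
Carrying full precision, 5.889 ÷ 3.2226 = 1.827406442…; keep min(4, 4) = 4 s.f.
Rounded to 4 significant figures: 1.827.

1.827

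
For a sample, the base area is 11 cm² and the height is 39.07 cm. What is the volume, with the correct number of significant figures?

4.3 × 10² cm³

volume = 11 cm² × 39.07 cm = 429.77 cm³.
11 has 2 significant figures; 39.07 has 4.
Division/multiplication keeps the fewest: 2 significant figures.
Rounded: 4.3 × 10² cm³.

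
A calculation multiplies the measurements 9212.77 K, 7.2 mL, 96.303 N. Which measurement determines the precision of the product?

9212.77 K → 6 s.f.; 7.2 mL → 2 s.f.; 96.303 N → 5 s.f.
The fewest is 2 significant figures, from 7.2 mL.

7.2 mL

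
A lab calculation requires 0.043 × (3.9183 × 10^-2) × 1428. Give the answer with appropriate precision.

2.4

0.043 × (3.9183 × 10^-2) × 1428 = 2.405992932
Multiplication/division keeps the fewest significant figures: 0.043 → 2 s.f., 3.9183 × 10^-2 → 5 s.f., 1428 → 4 s.f.; limit is 2.
Rounded to 2 significant figures: 2.4.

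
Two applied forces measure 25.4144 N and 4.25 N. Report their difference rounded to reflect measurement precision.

25.4144 N − 4.25 N = 21.1644 N.
Addition/subtraction keeps the fewest decimal places: 25.4144 → 4 decimal places, 4.25 → 2 decimal places; limit is 2.
Rounded to 2 decimal places: 21.16 N.

21.16 N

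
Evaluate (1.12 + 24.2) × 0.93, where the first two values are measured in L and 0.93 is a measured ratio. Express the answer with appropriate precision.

24 L

1.12 L + 24.2 L = 25.32 L; the sum is limited to 1 decimal place (3 s.f.).
Carrying full precision, 25.32 × 0.93 = 23.5476 L; 0.93 has 2 s.f., so the result keeps min(3, 2) = 2 s.f.
Rounded to 2 significant figures: 24 L.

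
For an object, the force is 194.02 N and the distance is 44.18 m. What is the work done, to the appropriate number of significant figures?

8572 J

work done = 194.02 N × 44.18 m = 8571.8036 J.
194.02 has 5 significant figures; 44.18 has 4.
Division/multiplication keeps the fewest: 4 significant figures.
Rounded: 8572 J.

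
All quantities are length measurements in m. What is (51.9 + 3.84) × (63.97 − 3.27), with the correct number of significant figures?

3.38 × 10³ m²

51.9 + 3.84 = 55.74, limited to 1 d.p. → 3 s.f.; 63.97 − 3.27 = 60.70, limited to 2 d.p. → 4 s.f.
Carrying full precision, 55.74 × 60.70 = 3383.418; keep min(3, 4) = 3 s.f.
Rounded to 3 significant figures: 3.38 × 10³ m².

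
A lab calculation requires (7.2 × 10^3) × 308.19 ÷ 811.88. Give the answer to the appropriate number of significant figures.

2.7 × 10^3

(7.2 × 10^3) × 308.19 ÷ 811.88 = 2733.12312164…
Multiplication/division keeps the fewest significant figures: 7.2 × 10^3 → 2 s.f., 308.19 → 5 s.f., 811.88 → 5 s.f.; limit is 2.
Rounded to 2 significant figures: 2.7 × 10^3.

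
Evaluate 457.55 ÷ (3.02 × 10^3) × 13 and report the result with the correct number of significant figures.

2.0

457.55 ÷ (3.02 × 10^3) × 13 = 1.96958609272…
Multiplication/division keeps the fewest significant figures: 457.55 → 5 s.f., 3.02 × 10^3 → 3 s.f., 13 → 2 s.f.; limit is 2.
Rounded to 2 significant figures: 2.0.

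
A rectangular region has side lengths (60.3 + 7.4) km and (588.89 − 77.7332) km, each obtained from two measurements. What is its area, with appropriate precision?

60.3 + 7.4 = 67.7, limited to 1 d.p. → 3 s.f.; 588.89 − 77.7332 = 511.1568, limited to 2 d.p. → 5 s.f.
Carrying full precision, 67.7 × 511.1568 = 34605.31536; keep min(3, 5) = 3 s.f.
Rounded to 3 significant figures: 3.46 × 10^4 km².

3.46 × 10^4 km²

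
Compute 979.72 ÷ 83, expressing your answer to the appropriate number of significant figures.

12

979.72 ÷ 83 = 11.8038554217…
Multiplication/division keeps the fewest significant figures: 979.72 → 5 s.f., 83 → 2 s.f.; limit is 2.
Rounded to 2 significant figures: 12.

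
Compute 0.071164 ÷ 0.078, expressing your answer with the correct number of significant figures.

0.071164 ÷ 0.078 = 0.912358974359…
Multiplication/division keeps the fewest significant figures: 0.071164 → 5 s.f., 0.078 → 2 s.f.; limit is 2.
Rounded to 2 significant figures: 0.91.

0.91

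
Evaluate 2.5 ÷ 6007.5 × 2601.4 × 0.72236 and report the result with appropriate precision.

0.78

2.5 ÷ 6007.5 × 2601.4 × 0.72236 = 0.782000542655…
Multiplication/division keeps the fewest significant figures: 2.5 → 2 s.f., 6007.5 → 5 s.f., 2601.4 → 5 s.f., 0.72236 → 5 s.f.; limit is 2.
Rounded to 2 significant figures: 0.78.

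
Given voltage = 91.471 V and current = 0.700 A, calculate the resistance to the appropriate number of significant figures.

131 Ω

resistance = 91.471 V ÷ 0.700 A = 130.672857143… Ω.
91.471 has 5 significant figures; 0.700 has 3.
Division/multiplication keeps the fewest: 3 significant figures.
Rounded: 131 Ω.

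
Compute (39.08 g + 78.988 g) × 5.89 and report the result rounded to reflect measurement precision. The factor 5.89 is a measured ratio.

695 g

39.08 g + 78.988 g = 118.068 g; the sum is limited to 2 decimal places (5 s.f.).
Carrying full precision, 118.068 × 5.89 = 695.42052 g; 5.89 has 3 s.f., so the result keeps min(5, 3) = 3 s.f.
Rounded to 3 significant figures: 695 g.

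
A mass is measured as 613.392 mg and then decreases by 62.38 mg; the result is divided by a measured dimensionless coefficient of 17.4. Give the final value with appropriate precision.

613.392 mg − 62.38 mg = 551.012 mg; the difference is limited to 2 decimal places (5 s.f.).
Carrying full precision, 551.012 ÷ 17.4 = 31.6673563218… mg; 17.4 has 3 s.f., so the result keeps min(5, 3) = 3 s.f.
Rounded to 3 significant figures: 31.7 mg.

31.7 mg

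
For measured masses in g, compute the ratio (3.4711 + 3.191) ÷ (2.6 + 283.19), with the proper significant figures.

0.02331

3.4711 + 3.191 = 6.6621, limited to 3 d.p. → 4 s.f.; 2.6 + 283.19 = 285.79, limited to 1 d.p. → 4 s.f.
Carrying full precision, 6.6621 ÷ 285.79 = 0.0233111725393…; keep min(4, 4) = 4 s.f.
Rounded to 4 significant figures: 0.02331.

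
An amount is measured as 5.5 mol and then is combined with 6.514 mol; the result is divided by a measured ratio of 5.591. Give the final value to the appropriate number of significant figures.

5.5 mol + 6.514 mol = 12.014 mol; the sum is limited to 1 decimal place (3 s.f.).
Carrying full precision, 12.014 ÷ 5.591 = 2.14881058845… mol; 5.591 has 4 s.f., so the result keeps min(3, 4) = 3 s.f.
Rounded to 3 significant figures: 2.15 mol.

2.15 mol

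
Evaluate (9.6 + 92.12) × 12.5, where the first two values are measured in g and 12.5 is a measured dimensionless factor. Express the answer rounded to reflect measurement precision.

9.6 g + 92.12 g = 101.72 g; the sum is limited to 1 decimal place (4 s.f.).
Carrying full precision, 101.72 × 12.5 = 1271.5 g; 12.5 has 3 s.f., so the result keeps min(4, 3) = 3 s.f.
Rounded to 3 significant figures: 1.27 × 10^3 g.

1.27 × 10^3 g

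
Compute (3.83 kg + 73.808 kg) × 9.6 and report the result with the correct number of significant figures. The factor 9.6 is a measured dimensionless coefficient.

3.83 kg + 73.808 kg = 77.638 kg; the sum is limited to 2 decimal places (4 s.f.).
Carrying full precision, 77.638 × 9.6 = 745.3248 kg; 9.6 has 2 s.f., so the result keeps min(4, 2) = 2 s.f.
Rounded to 2 significant figures: 7.5 × 10² kg.

7.5 × 10² kg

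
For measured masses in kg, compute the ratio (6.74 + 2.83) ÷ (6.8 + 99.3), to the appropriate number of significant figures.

0.0902

6.74 + 2.83 = 9.57, limited to 2 d.p. → 3 s.f.; 6.8 + 99.3 = 106.1, limited to 1 d.p. → 4 s.f.
Carrying full precision, 9.57 ÷ 106.1 = 0.0901979264844…; keep min(3, 4) = 3 s.f.
Rounded to 3 significant figures: 0.0902.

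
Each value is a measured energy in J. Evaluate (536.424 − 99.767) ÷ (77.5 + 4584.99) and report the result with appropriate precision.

0.093653

536.424 − 99.767 = 436.657, limited to 3 d.p. → 6 s.f.; 77.5 + 4584.99 = 4662.49, limited to 1 d.p. → 5 s.f.
Carrying full precision, 436.657 ÷ 4662.49 = 0.093653176736…; keep min(6, 5) = 5 s.f.
Rounded to 5 significant figures: 0.093653.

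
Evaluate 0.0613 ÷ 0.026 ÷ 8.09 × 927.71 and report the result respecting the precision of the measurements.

0.0613 ÷ 0.026 ÷ 8.09 × 927.71 = 270.365232481…
Multiplication/division keeps the fewest significant figures: 0.0613 → 3 s.f., 0.026 → 2 s.f., 8.09 → 3 s.f., 927.71 → 5 s.f.; limit is 2.
Rounded to 2 significant figures: 2.7 × 10².

2.7 × 10²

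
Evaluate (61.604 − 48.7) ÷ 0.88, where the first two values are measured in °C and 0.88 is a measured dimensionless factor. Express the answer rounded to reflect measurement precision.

61.604 °C − 48.7 °C = 12.904 °C; the difference is limited to 1 decimal place (3 s.f.).
Carrying full precision, 12.904 ÷ 0.88 = 14.6636363636… °C; 0.88 has 2 s.f., so the result keeps min(3, 2) = 2 s.f.
Rounded to 2 significant figures: 15 °C.

15 °C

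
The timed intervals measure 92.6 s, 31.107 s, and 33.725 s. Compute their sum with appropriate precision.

157.4 s

92.6 s + 31.107 s + 33.725 s = 157.432 s.
Addition/subtraction keeps the fewest decimal places: 92.6 → 1 decimal place, 31.107 → 3 decimal places, 33.725 → 3 decimal places; limit is 1.
Rounded to 1 decimal place: 157.4 s.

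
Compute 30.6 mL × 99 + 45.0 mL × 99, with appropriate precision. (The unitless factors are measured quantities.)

7.5 × 10³ mL

30.6 × 99 = 3029.4 → 3.0 × 10³ mL (2 s.f., last digit at the 10^2 place).
45.0 × 99 = 4455 → 4.5 × 10³ mL (2 s.f., last digit at the 10^2 place).
Sum: 7484.4 mL; keep the coarser place, 10^2.
Result: 7.5 × 10³ mL.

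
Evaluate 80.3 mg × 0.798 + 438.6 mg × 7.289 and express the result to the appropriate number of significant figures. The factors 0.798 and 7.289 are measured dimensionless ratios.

80.3 × 0.798 = 64.0794 → 64.1 mg (3 s.f., last digit at the 10^-1 place).
438.6 × 7.289 = 3196.9554 → 3197 mg (4 s.f., last digit at the 10^0 place).
Sum: 3261.0348 mg; keep the coarser place, 10^0.
Result: 3.261 × 10³ mg.

3.261 × 10³ mg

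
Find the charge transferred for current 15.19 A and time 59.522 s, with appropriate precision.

charge transferred = 15.19 A × 59.522 s = 904.13918 C.
15.19 has 4 significant figures; 59.522 has 5.
Division/multiplication keeps the fewest: 4 significant figures.
Rounded: 904.1 C.

904.1 C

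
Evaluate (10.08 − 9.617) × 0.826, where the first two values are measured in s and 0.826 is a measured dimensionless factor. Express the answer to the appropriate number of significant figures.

0.38 s

10.08 s − 9.617 s = 0.463 s; the difference is limited to 2 decimal places (2 s.f.).
Carrying full precision, 0.463 × 0.826 = 0.382438 s; 0.826 has 3 s.f., so the result keeps min(2, 3) = 2 s.f.
Rounded to 2 significant figures: 0.38 s.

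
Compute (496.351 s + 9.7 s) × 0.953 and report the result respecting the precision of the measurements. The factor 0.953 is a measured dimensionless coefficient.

4.82 × 10^2 s

496.351 s + 9.7 s = 506.051 s; the sum is limited to 1 decimal place (4 s.f.).
Carrying full precision, 506.051 × 0.953 = 482.266603 s; 0.953 has 3 s.f., so the result keeps min(4, 3) = 3 s.f.
Rounded to 3 significant figures: 4.82 × 10^2 s.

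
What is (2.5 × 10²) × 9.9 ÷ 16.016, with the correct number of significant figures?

1.5 × 10²

(2.5 × 10²) × 9.9 ÷ 16.016 = 154.532967033…
Multiplication/division keeps the fewest significant figures: 2.5 × 10² → 2 s.f., 9.9 → 2 s.f., 16.016 → 5 s.f.; limit is 2.
Rounded to 2 significant figures: 1.5 × 10².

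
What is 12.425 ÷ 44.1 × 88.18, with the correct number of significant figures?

12.425 ÷ 44.1 × 88.18 = 24.8443650794…
Multiplication/division keeps the fewest significant figures: 12.425 → 5 s.f., 44.1 → 3 s.f., 88.18 → 4 s.f.; limit is 3.
Rounded to 3 significant figures: 24.8.

24.8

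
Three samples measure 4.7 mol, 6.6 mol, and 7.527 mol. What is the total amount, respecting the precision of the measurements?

18.8 mol

4.7 mol + 6.6 mol + 7.527 mol = 18.827 mol.
Addition/subtraction keeps the fewest decimal places: 4.7 → 1 decimal place, 6.6 → 1 decimal place, 7.527 → 3 decimal places; limit is 1.
Rounded to 1 decimal place: 18.8 mol.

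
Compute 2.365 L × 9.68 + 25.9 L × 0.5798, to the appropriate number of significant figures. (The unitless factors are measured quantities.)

37.9 L

2.365 × 9.68 = 22.8932 → 22.9 L (3 s.f., last digit at the 10^-1 place).
25.9 × 0.5798 = 15.01682 → 15.0 L (3 s.f., last digit at the 10^-1 place).
Sum: 37.91002 L; keep the coarser place, 10^-1.
Result: 37.9 L.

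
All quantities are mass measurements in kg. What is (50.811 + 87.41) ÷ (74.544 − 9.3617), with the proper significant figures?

2.1205

50.811 + 87.41 = 138.221, limited to 2 d.p. → 5 s.f.; 74.544 − 9.3617 = 65.1823, limited to 3 d.p. → 5 s.f.
Carrying full precision, 138.221 ÷ 65.1823 = 2.12052965299…; keep min(5, 5) = 5 s.f.
Rounded to 5 significant figures: 2.1205.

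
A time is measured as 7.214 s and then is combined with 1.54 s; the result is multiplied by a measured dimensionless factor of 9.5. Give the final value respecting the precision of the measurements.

7.214 s + 1.54 s = 8.754 s; the sum is limited to 2 decimal places (3 s.f.).
Carrying full precision, 8.754 × 9.5 = 83.163 s; 9.5 has 2 s.f., so the result keeps min(3, 2) = 2 s.f.
Rounded to 2 significant figures: 83 s.

83 s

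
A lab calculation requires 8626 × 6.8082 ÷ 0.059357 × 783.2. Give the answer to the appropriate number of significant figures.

8626 × 6.8082 ÷ 0.059357 × 783.2 = 774894351.167…
Multiplication/division keeps the fewest significant figures: 8626 → 4 s.f., 6.8082 → 5 s.f., 0.059357 → 5 s.f., 783.2 → 4 s.f.; limit is 4.
Rounded to 4 significant figures: 7.749 × 10⁸.

7.749 × 10⁸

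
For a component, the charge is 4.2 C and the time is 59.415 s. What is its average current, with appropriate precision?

0.071 A

average current = 4.2 C ÷ 59.415 s = 0.070689219894… A.
4.2 has 2 significant figures; 59.415 has 5.
Division/multiplication keeps the fewest: 2 significant figures.
Rounded: 0.071 A.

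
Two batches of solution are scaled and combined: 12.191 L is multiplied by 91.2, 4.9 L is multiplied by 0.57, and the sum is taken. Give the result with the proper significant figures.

12.191 × 91.2 = 1111.8192 → 1.11 × 10^3 L (3 s.f., last digit at the 10^1 place).
4.9 × 0.57 = 2.793 → 2.8 L (2 s.f., last digit at the 10^-1 place).
Sum: 1114.6122 L; keep the coarser place, 10^1.
Result: 1.11 × 10^3 L.

1.11 × 10^3 L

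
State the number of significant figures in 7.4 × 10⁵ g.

2

7.4 × 10⁵: in scientific notation every digit of the coefficient is significant.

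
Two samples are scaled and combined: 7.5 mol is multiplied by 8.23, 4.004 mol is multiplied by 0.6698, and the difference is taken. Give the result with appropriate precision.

7.5 × 8.23 = 61.725 → 62 mol (2 s.f., last digit at the 10^0 place).
4.004 × 0.6698 = 2.6818792 → 2.682 mol (4 s.f., last digit at the 10^-3 place).
Difference: 59.0431208 mol; keep the coarser place, 10^0.
Result: 59 mol.

59 mol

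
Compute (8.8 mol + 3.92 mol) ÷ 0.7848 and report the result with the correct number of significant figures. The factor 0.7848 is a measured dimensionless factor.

8.8 mol + 3.92 mol = 12.72 mol; the sum is limited to 1 decimal place (3 s.f.).
Carrying full precision, 12.72 ÷ 0.7848 = 16.2079510703… mol; 0.7848 has 4 s.f., so the result keeps min(3, 4) = 3 s.f.
Rounded to 3 significant figures: 16.2 mol.

16.2 mol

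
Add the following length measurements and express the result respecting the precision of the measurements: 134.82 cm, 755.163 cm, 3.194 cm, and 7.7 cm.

134.82 cm + 755.163 cm + 3.194 cm + 7.7 cm = 900.877 cm.
Addition/subtraction keeps the fewest decimal places: 134.82 → 2 decimal places, 755.163 → 3 decimal places, 3.194 → 3 decimal places, 7.7 → 1 decimal place; limit is 1.
Rounded to 1 decimal place: 900.9 cm.

900.9 cm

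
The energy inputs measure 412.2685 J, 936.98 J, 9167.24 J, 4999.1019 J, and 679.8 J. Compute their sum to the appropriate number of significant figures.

412.2685 J + 936.98 J + 9167.24 J + 4999.1019 J + 679.8 J = 16195.3904 J.
Addition/subtraction keeps the fewest decimal places: 412.2685 → 4 decimal places, 936.98 → 2 decimal places, 9167.24 → 2 decimal places, 4999.1019 → 4 decimal places, 679.8 → 1 decimal place; limit is 1.
Rounded to 1 decimal place: 16195.4 J.

16195.4 J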